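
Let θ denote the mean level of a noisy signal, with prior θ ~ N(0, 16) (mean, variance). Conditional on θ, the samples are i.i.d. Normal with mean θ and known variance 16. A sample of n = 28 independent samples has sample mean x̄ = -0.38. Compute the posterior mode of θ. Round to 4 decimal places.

n = 28, x̄ = -0.38.
For a Normal prior and Normal likelihood with known variance, the posterior is Normal; its mode equals its mean, the precision-weighted average.
Prior precision 1/σ₀² = 1/16 = 0.0625; data precision n/σ² = 28/16 = 1.75.
θ̂ = (0.0625·0 + 1.75·(-0.38)) / (0.0625 + 1.75) = (-0.665)/1.8125 = -266/725 ≈ -0.3669.

θ̂_MAP = -0.3669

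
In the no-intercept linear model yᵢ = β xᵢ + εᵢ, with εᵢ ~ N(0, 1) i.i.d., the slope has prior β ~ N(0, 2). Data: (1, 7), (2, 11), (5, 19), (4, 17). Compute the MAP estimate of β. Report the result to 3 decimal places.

β̂_MAP = 4.129

log p(β | y) = −Σ(yᵢ − βxᵢ)²/(2·1) − β²/(2·2) + const.
Setting the derivative to zero: Σxᵢ(yᵢ − βxᵢ)/1 − β/2 = 0, so β = Σxᵢyᵢ / (Σxᵢ² + σ²/τ²).
Σxᵢyᵢ = 1·7 + 2·11 + 5·19 + 4·17 = 192; Σxᵢ² = 46; σ²/τ² = 0.5.
β̂_MAP = 192 / (46 + 0.5) = 192/46.5 ≈ 4.129.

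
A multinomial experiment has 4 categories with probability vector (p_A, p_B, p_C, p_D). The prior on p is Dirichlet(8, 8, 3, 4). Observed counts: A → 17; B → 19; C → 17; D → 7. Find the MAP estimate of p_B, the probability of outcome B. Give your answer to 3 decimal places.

The posterior is Dirichlet(αᵢ + nᵢ) = Dirichlet(25, 27, 20, 11).
For a Dirichlet(a₁,…,a_K) with all aᵢ > 1, the mode has j-th component (aⱼ − 1)/(Σaᵢ − K).
Here Σaᵢ = 83 and K = 4, so p_B = (27 − 1)/(83 − 4) = 26/79 ≈ 0.329.

MAP estimate of p_B = 0.329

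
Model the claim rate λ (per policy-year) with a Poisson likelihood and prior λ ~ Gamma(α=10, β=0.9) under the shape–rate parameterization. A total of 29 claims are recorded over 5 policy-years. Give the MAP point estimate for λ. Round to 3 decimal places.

λ̂_MAP = 6.441

Σxᵢ = 29, n = 5.
Posterior ∝ λ^9e^(−0.9λ) · λ^29e^(−5λ) = λ^38e^(−5.9λ), i.e. Gamma(shape=39, rate=5.9).
The mode of a Gamma(a, b) with a ≥ 1 (shape–rate) is (a−1)/b = 38/5.9 ≈ 6.441.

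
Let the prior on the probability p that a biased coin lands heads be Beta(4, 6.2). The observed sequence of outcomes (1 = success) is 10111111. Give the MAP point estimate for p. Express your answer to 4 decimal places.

Prior: Beta(4, 6.2).
Data: 7 successes in 8 trials (from the sequence). The binomial likelihood contributes p^7(1−p)^1, so the posterior is Beta(4+7, 6.2+1) = Beta(11, 7.2).
For Beta(a, b) with a, b > 1 the mode is (a−1)/(a+b−2) = 10/16.2 ≈ 0.6173.

p̂_MAP = 0.6173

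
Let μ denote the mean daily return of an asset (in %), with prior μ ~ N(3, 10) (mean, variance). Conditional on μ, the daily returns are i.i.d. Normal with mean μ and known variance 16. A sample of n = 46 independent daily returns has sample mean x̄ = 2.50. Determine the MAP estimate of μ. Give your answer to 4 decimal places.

μ̂_MAP = 2.5168

n = 46, x̄ = 2.50.
For a Normal prior and Normal likelihood with known variance, the posterior is Normal; its mode equals its mean, the precision-weighted average.
Prior precision 1/σ₀² = 1/10 = 0.1; data precision n/σ² = 46/16 = 2.875.
μ̂ = (0.1·3 + 2.875·2.5) / (0.1 + 2.875) = 7.4875/2.975 = 599/238 ≈ 2.5168.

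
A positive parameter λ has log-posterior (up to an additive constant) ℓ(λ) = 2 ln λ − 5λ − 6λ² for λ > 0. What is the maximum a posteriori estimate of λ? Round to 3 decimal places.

ℓ'(λ) = 2/λ − 5 − 12λ. Setting this to zero and multiplying by λ: 12λ² + 5λ − 2 = 0.
λ = (−5 + √(5² + 4·12·2)) / (2·12) = (−5 + √121) / 24 = (−5 + 11)/24 = 1/4.
ℓ''(λ) = −2/λ² − 12 < 0, confirming a maximum.

λ̂_MAP = 0.250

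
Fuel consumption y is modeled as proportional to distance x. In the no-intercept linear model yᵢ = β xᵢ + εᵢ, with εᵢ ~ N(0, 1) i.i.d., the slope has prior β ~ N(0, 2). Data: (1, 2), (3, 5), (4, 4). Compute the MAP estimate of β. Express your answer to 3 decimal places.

β̂_MAP = 1.245

log p(β | y) = −Σ(yᵢ − βxᵢ)²/(2·1) − β²/(2·2) + const.
Setting the derivative to zero: Σxᵢ(yᵢ − βxᵢ)/1 − β/2 = 0, so β = Σxᵢyᵢ / (Σxᵢ² + σ²/τ²).
Σxᵢyᵢ = 1·2 + 3·5 + 4·4 = 33; Σxᵢ² = 26; σ²/τ² = 0.5.
β̂_MAP = 33 / (26 + 0.5) = 33/26.5 ≈ 1.245.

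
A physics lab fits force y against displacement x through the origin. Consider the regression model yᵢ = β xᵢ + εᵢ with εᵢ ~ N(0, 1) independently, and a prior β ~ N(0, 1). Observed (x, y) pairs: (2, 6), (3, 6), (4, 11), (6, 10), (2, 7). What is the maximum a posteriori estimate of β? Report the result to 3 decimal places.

log p(β | y) = −Σ(yᵢ − βxᵢ)²/(2·1) − β²/(2·1) + const.
Setting the derivative to zero: Σxᵢ(yᵢ − βxᵢ)/1 − β/1 = 0, so β = Σxᵢyᵢ / (Σxᵢ² + σ²/τ²).
Σxᵢyᵢ = 2·6 + 3·6 + 4·11 + 6·10 + 2·7 = 148; Σxᵢ² = 69; σ²/τ² = 1.
β̂_MAP = 148 / (69 + 1) = 148/70 ≈ 2.114.

β̂_MAP = 2.114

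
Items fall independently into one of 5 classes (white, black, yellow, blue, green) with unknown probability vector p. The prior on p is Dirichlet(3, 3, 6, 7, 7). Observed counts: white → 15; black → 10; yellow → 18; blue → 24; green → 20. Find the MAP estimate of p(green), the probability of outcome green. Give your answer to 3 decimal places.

The posterior is Dirichlet(αᵢ + nᵢ) = Dirichlet(18, 13, 24, 31, 27).
For a Dirichlet(a₁,…,a_K) with all aᵢ > 1, the mode has j-th component (aⱼ − 1)/(Σaᵢ − K).
Here Σaᵢ = 113 and K = 5, so p(green) = (27 − 1)/(113 − 5) = 26/108 ≈ 0.241.

MAP estimate of p(green) = 0.241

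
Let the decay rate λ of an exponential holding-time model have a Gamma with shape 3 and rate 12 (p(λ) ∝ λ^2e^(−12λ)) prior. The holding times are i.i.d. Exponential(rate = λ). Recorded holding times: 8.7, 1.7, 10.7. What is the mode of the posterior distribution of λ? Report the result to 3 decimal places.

λ̂_MAP = 0.151

The Exponential(rate=λ) likelihood is ∝ λ^n e^(−λΣtᵢ). Here n = 3 and Σtᵢ = 8.7 + 1.7 + 10.7 = 21.1.
Posterior ∝ λ^2e^(−12λ) · λ^3e^(−21.1λ) = λ^5e^(−33.1λ), i.e. Gamma(6, 33.1).
Mode = (a−1)/b = 5/33.1 ≈ 0.151.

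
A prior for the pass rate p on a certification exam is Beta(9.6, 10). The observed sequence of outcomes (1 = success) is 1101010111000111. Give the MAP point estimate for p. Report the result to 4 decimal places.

Prior: Beta(9.6, 10).
Data: 10 successes in 16 trials (from the sequence). The binomial likelihood contributes p^10(1−p)^6, so the posterior is Beta(9.6+10, 10+6) = Beta(19.6, 16).
For Beta(a, b) with a, b > 1 the mode is (a−1)/(a+b−2) = 18.6/33.6 ≈ 0.5536.

p̂_MAP = 0.5536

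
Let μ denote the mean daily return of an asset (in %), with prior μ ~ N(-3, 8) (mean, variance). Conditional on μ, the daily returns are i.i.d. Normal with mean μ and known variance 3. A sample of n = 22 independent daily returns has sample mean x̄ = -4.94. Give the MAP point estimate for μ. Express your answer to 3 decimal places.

n = 22, x̄ = -4.94.
For a Normal prior and Normal likelihood with known variance, the posterior is Normal; its mode equals its mean, the precision-weighted average.
Prior precision 1/σ₀² = 1/8 = 0.125; data precision n/σ² = 22/3.
μ̂ = (0.125·(-3) + (22/3)·(-4.94)) / (0.125 + 22/3) = (-21961/600)/(179/24) = -21961/4475 ≈ -4.907.

μ̂_MAP = -4.907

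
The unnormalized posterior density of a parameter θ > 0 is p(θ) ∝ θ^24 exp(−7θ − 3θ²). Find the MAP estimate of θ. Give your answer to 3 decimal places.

ℓ'(θ) = 24/θ − 7 − 6θ. Setting this to zero and multiplying by θ: 6θ² + 7θ − 24 = 0.
θ = (−7 + √(7² + 4·6·24)) / (2·6) = (−7 + √625) / 12 = (−7 + 25)/12 = 3/2.
ℓ''(θ) = −24/θ² − 6 < 0, confirming a maximum.

θ̂_MAP = 1.500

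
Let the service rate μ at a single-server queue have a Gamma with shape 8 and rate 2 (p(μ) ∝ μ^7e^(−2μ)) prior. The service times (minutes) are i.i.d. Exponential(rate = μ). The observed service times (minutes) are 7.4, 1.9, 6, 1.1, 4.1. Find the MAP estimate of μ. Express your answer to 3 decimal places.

μ̂_MAP = 0.533

The Exponential(rate=μ) likelihood is ∝ μ^n e^(−μΣtᵢ). Here n = 5 and Σtᵢ = 7.4 + 1.9 + 6 + 1.1 + 4.1 = 20.5.
Posterior ∝ μ^7e^(−2μ) · μ^5e^(−20.5μ) = μ^12e^(−22.5μ), i.e. Gamma(13, 22.5).
Mode = (a−1)/b = 12/22.5 ≈ 0.533.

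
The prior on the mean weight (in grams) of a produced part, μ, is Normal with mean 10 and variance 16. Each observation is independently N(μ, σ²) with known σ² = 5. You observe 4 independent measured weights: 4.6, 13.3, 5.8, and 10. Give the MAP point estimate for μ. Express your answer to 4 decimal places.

n = 4; x̄ = (4.6 + 13.3 + 5.8 + 10)/4 = 33.7/4 = 8.425.
For a Normal prior and Normal likelihood with known variance, the posterior is Normal; its mode equals its mean, the precision-weighted average.
Prior precision 1/σ₀² = 1/16 = 0.0625; data precision n/σ² = 4/5 = 0.8.
μ̂ = (0.0625·10 + 0.8·8.425) / (0.0625 + 0.8) = 7.365/0.8625 = 982/115 ≈ 8.5391.

μ̂_MAP = 8.5391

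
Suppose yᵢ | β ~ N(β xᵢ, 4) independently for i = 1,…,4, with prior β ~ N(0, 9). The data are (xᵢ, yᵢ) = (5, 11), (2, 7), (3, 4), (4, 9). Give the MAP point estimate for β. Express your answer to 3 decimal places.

log p(β | y) = −Σ(yᵢ − βxᵢ)²/(2·4) − β²/(2·9) + const.
Setting the derivative to zero: Σxᵢ(yᵢ − βxᵢ)/4 − β/9 = 0, so β = Σxᵢyᵢ / (Σxᵢ² + σ²/τ²).
Σxᵢyᵢ = 5·11 + 2·7 + 3·4 + 4·9 = 117; Σxᵢ² = 54; σ²/τ² = 4/9.
β̂_MAP = 117 / (54 + 4/9) = 117/(490/9) = 1053/490 ≈ 2.149.

β̂_MAP = 2.149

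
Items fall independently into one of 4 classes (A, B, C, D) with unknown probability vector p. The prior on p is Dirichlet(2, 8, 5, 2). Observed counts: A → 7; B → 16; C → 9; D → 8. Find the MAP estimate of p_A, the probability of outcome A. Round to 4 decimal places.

The posterior is Dirichlet(αᵢ + nᵢ) = Dirichlet(9, 24, 14, 10).
For a Dirichlet(a₁,…,a_K) with all aᵢ > 1, the mode has j-th component (aⱼ − 1)/(Σaᵢ − K).
Here Σaᵢ = 57 and K = 4, so p_A = (9 − 1)/(57 − 4) = 8/53 ≈ 0.1509.

MAP estimate of p_A = 0.1509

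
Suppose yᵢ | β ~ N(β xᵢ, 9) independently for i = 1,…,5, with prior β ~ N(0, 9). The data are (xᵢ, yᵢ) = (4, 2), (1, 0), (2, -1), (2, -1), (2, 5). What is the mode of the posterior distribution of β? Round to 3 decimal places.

β̂_MAP = 0.467

log p(β | y) = −Σ(yᵢ − βxᵢ)²/(2·9) − β²/(2·9) + const.
Setting the derivative to zero: Σxᵢ(yᵢ − βxᵢ)/9 − β/9 = 0, so β = Σxᵢyᵢ / (Σxᵢ² + σ²/τ²).
Σxᵢyᵢ = 4·2 + 1·0 + 2·(-1) + 2·(-1) + 2·5 = 14; Σxᵢ² = 29; σ²/τ² = 1.
β̂_MAP = 14 / (29 + 1) = 14/30 ≈ 0.467.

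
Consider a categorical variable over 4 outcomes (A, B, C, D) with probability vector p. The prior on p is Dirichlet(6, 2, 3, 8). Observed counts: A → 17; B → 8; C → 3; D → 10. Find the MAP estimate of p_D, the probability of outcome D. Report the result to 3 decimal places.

The posterior is Dirichlet(αᵢ + nᵢ) = Dirichlet(23, 10, 6, 18).
For a Dirichlet(a₁,…,a_K) with all aᵢ > 1, the mode has j-th component (aⱼ − 1)/(Σaᵢ − K).
Here Σaᵢ = 57 and K = 4, so p_D = (18 − 1)/(57 − 4) = 17/53 ≈ 0.321.

MAP estimate of p_D = 0.321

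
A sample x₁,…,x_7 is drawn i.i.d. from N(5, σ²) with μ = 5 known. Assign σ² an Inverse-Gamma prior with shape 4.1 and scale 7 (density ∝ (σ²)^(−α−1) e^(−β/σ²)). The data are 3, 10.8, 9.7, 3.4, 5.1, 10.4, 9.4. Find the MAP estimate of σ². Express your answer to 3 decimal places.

σ̂²_MAP = 7.257

Sum of squared deviations about the known mean: SS = (3−5)² + (10.8−5)² + (9.7−5)² + (3.4−5)² + (5.1−5)² + (10.4−5)² + (9.4−5)² = 110.82.
The Normal likelihood contributes (σ²)^(−n/2) exp(−SS/(2σ²)), so the posterior is Inverse-Gamma(α + n/2, β + SS/2) = Inverse-Gamma(7.6, 62.41).
The mode of Inverse-Gamma(a, b) is b/(a+1) = 62.41/8.6 ≈ 7.257.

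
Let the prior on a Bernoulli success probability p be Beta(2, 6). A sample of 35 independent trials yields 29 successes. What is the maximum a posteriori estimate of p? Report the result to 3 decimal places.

Prior: Beta(2, 6).
Data: 29 successes in 35 trials. The binomial likelihood contributes p^29(1−p)^6, so the posterior is Beta(2+29, 6+6) = Beta(31, 12).
For Beta(a, b) with a, b > 1 the mode is (a−1)/(a+b−2) = 30/41 ≈ 0.732.

p̂_MAP = 0.732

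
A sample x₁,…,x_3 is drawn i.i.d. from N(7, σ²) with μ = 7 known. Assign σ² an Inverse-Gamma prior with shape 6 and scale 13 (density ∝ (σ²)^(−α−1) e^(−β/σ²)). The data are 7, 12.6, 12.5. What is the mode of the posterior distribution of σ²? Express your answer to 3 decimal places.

σ̂²_MAP = 5.154

Sum of squared deviations about the known mean: SS = (7−7)² + (12.6−7)² + (12.5−7)² = 61.61.
The Normal likelihood contributes (σ²)^(−n/2) exp(−SS/(2σ²)), so the posterior is Inverse-Gamma(α + n/2, β + SS/2) = Inverse-Gamma(7.5, 43.805).
The mode of Inverse-Gamma(a, b) is b/(a+1) = 43.805/8.5 ≈ 5.154.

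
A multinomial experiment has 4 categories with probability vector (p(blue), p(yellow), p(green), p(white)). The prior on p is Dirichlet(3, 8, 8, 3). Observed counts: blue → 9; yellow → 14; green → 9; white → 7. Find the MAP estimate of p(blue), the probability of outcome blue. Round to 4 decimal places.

MAP estimate of p(blue) = 0.1930

The posterior is Dirichlet(αᵢ + nᵢ) = Dirichlet(12, 22, 17, 10).
For a Dirichlet(a₁,…,a_K) with all aᵢ > 1, the mode has j-th component (aⱼ − 1)/(Σaᵢ − K).
Here Σaᵢ = 61 and K = 4, so p(blue) = (12 − 1)/(61 − 4) = 11/57 ≈ 0.1930.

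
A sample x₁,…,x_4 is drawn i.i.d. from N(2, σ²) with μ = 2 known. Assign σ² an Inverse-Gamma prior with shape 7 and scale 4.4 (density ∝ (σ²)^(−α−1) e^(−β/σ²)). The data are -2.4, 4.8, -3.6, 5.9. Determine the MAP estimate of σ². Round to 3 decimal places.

Sum of squared deviations about the known mean: SS = (-2.4−2)² + (4.8−2)² + (-3.6−2)² + (5.9−2)² = 73.77.
The Normal likelihood contributes (σ²)^(−n/2) exp(−SS/(2σ²)), so the posterior is Inverse-Gamma(α + n/2, β + SS/2) = Inverse-Gamma(9, 41.285).
The mode of Inverse-Gamma(a, b) is b/(a+1) = 41.285/10 ≈ 4.129.

σ̂²_MAP = 4.129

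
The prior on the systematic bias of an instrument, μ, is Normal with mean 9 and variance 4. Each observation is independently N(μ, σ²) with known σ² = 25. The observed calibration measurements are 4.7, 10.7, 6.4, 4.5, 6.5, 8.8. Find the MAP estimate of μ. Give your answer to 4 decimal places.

n = 6; x̄ = (4.7 + 10.7 + 6.4 + 4.5 + 6.5 + 8.8)/6 = 41.6/6 = 104/15 ≈ 6.9333.
For a Normal prior and Normal likelihood with known variance, the posterior is Normal; its mode equals its mean, the precision-weighted average.
Prior precision 1/σ₀² = 1/4 = 0.25; data precision n/σ² = 6/25 = 0.24.
μ̂ = (0.25·9 + 0.24·(104/15)) / (0.25 + 0.24) = 3.914/0.49 = 1957/245 ≈ 7.9878.

μ̂_MAP = 7.9878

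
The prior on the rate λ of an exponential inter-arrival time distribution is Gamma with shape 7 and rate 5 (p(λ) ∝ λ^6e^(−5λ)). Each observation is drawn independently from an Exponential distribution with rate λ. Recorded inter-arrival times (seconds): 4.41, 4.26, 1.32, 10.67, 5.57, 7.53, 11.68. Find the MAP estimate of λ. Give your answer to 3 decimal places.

λ̂_MAP = 0.258

The Exponential(rate=λ) likelihood is ∝ λ^n e^(−λΣtᵢ). Here n = 7 and Σtᵢ = 4.41 + 4.26 + 1.32 + 10.67 + 5.57 + 7.53 + 11.68 = 45.44.
Posterior ∝ λ^6e^(−5λ) · λ^7e^(−45.44λ) = λ^13e^(−50.44λ), i.e. Gamma(14, 50.44).
Mode = (a−1)/b = 13/50.44 ≈ 0.258.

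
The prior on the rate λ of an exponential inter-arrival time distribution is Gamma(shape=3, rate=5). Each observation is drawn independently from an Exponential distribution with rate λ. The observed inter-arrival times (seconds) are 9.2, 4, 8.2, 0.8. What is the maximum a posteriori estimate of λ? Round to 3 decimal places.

The Exponential(rate=λ) likelihood is ∝ λ^n e^(−λΣtᵢ). Here n = 4 and Σtᵢ = 9.2 + 4 + 8.2 + 0.8 = 22.2.
Posterior ∝ λ^2e^(−5λ) · λ^4e^(−22.2λ) = λ^6e^(−27.2λ), i.e. Gamma(7, 27.2).
Mode = (a−1)/b = 6/27.2 ≈ 0.221.

λ̂_MAP = 0.221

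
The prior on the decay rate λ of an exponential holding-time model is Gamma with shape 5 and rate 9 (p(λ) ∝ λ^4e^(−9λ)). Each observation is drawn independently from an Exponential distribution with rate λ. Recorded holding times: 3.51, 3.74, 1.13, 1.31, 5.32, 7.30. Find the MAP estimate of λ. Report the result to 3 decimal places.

λ̂_MAP = 0.319

The Exponential(rate=λ) likelihood is ∝ λ^n e^(−λΣtᵢ). Here n = 6 and Σtᵢ = 3.51 + 3.74 + 1.13 + 1.31 + 5.32 + 7.30 = 22.31.
Posterior ∝ λ^4e^(−9λ) · λ^6e^(−22.31λ) = λ^10e^(−31.31λ), i.e. Gamma(11, 31.31).
Mode = (a−1)/b = 10/31.31 ≈ 0.319.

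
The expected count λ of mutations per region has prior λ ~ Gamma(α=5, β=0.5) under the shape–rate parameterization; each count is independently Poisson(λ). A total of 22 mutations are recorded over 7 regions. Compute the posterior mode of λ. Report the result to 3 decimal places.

Σxᵢ = 22, n = 7.
Posterior ∝ λ^4e^(−0.5λ) · λ^22e^(−7λ) = λ^26e^(−7.5λ), i.e. Gamma(shape=27, rate=7.5).
The mode of a Gamma(a, b) with a ≥ 1 (shape–rate) is (a−1)/b = 26/7.5 ≈ 3.467.

λ̂_MAP = 3.467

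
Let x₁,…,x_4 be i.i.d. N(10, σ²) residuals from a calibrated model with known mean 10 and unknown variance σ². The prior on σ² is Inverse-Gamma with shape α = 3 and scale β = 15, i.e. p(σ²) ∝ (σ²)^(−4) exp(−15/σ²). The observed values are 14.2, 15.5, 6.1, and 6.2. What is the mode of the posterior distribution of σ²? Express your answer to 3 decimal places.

Sum of squared deviations about the known mean: SS = (14.2−10)² + (15.5−10)² + (6.1−10)² + (6.2−10)² = 77.54.
The Normal likelihood contributes (σ²)^(−n/2) exp(−SS/(2σ²)), so the posterior is Inverse-Gamma(α + n/2, β + SS/2) = Inverse-Gamma(5, 53.77).
The mode of Inverse-Gamma(a, b) is b/(a+1) = 53.77/6 ≈ 8.962.

σ̂²_MAP = 8.962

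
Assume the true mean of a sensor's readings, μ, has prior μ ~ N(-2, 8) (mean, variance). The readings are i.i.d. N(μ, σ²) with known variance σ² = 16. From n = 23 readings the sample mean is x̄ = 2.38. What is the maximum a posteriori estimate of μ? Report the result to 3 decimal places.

μ̂_MAP = 2.030

n = 23, x̄ = 2.38.
For a Normal prior and Normal likelihood with known variance, the posterior is Normal; its mode equals its mean, the precision-weighted average.
Prior precision 1/σ₀² = 1/8 = 0.125; data precision n/σ² = 23/16 = 1.4375.
μ̂ = (0.125·(-2) + 1.4375·2.38) / (0.125 + 1.4375) = 3.17125/1.5625 = 2.0296 ≈ 2.030.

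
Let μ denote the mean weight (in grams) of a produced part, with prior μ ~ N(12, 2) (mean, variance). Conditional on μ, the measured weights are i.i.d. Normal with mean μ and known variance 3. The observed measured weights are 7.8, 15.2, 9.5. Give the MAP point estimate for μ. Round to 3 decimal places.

n = 3; x̄ = (7.8 + 15.2 + 9.5)/3 = 32.5/3 = 65/6 ≈ 10.8333.
For a Normal prior and Normal likelihood with known variance, the posterior is Normal; its mode equals its mean, the precision-weighted average.
Prior precision 1/σ₀² = 1/2 = 0.5; data precision n/σ² = 3/3 = 1.
μ̂ = (0.5·12 + 1·(65/6)) / (0.5 + 1) = (101/6)/1.5 = 101/9 ≈ 11.222.

μ̂_MAP = 11.222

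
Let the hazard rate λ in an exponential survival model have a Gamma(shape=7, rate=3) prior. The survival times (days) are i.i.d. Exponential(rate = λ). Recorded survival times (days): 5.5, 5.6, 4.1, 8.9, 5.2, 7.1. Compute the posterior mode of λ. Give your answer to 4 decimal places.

λ̂_MAP = 0.3046

The Exponential(rate=λ) likelihood is ∝ λ^n e^(−λΣtᵢ). Here n = 6 and Σtᵢ = 5.5 + 5.6 + 4.1 + 8.9 + 5.2 + 7.1 = 36.4.
Posterior ∝ λ^6e^(−3λ) · λ^6e^(−36.4λ) = λ^12e^(−39.4λ), i.e. Gamma(13, 39.4).
Mode = (a−1)/b = 12/39.4 ≈ 0.3046.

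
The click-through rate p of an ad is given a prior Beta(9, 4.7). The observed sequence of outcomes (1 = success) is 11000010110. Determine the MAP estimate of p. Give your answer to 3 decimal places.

p̂_MAP = 0.573

Prior: Beta(9, 4.7).
Data: 5 successes in 11 trials (from the sequence). The binomial likelihood contributes p^5(1−p)^6, so the posterior is Beta(9+5, 4.7+6) = Beta(14, 10.7).
For Beta(a, b) with a, b > 1 the mode is (a−1)/(a+b−2) = 13/22.7 ≈ 0.573.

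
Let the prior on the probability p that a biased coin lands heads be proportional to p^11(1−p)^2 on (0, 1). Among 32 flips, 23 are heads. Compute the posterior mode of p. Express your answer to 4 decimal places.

p̂_MAP = 0.7556

The prior density ∝ p^11(1−p)^2 is the kernel of Beta(12, 3).
Data: 23 successes in 32 trials. The binomial likelihood contributes p^23(1−p)^9, so the posterior is Beta(12+23, 3+9) = Beta(35, 12).
For Beta(a, b) with a, b > 1 the mode is (a−1)/(a+b−2) = 34/45 ≈ 0.7556.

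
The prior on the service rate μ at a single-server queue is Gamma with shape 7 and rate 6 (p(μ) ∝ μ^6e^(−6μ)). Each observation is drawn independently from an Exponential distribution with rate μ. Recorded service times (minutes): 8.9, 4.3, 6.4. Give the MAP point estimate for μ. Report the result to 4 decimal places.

μ̂_MAP = 0.3516

The Exponential(rate=μ) likelihood is ∝ μ^n e^(−μΣtᵢ). Here n = 3 and Σtᵢ = 8.9 + 4.3 + 6.4 = 19.6.
Posterior ∝ μ^6e^(−6μ) · μ^3e^(−19.6μ) = μ^9e^(−25.6μ), i.e. Gamma(10, 25.6).
Mode = (a−1)/b = 9/25.6 ≈ 0.3516.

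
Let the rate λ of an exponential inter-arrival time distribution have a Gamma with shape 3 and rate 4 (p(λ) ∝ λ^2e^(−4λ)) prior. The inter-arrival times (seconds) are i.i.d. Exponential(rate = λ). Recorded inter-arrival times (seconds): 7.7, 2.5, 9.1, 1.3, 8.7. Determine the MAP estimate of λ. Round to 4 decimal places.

The Exponential(rate=λ) likelihood is ∝ λ^n e^(−λΣtᵢ). Here n = 5 and Σtᵢ = 7.7 + 2.5 + 9.1 + 1.3 + 8.7 = 29.3.
Posterior ∝ λ^2e^(−4λ) · λ^5e^(−29.3λ) = λ^7e^(−33.3λ), i.e. Gamma(8, 33.3).
Mode = (a−1)/b = 7/33.3 ≈ 0.2102.

λ̂_MAP = 0.2102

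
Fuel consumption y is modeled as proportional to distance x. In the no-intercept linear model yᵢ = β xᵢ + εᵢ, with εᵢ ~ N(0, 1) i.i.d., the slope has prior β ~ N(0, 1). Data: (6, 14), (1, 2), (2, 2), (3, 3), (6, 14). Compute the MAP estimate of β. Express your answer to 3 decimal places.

β̂_MAP = 2.103

log p(β | y) = −Σ(yᵢ − βxᵢ)²/(2·1) − β²/(2·1) + const.
Setting the derivative to zero: Σxᵢ(yᵢ − βxᵢ)/1 − β/1 = 0, so β = Σxᵢyᵢ / (Σxᵢ² + σ²/τ²).
Σxᵢyᵢ = 6·14 + 1·2 + 2·2 + 3·3 + 6·14 = 183; Σxᵢ² = 86; σ²/τ² = 1.
β̂_MAP = 183 / (86 + 1) = 183/87 ≈ 2.103.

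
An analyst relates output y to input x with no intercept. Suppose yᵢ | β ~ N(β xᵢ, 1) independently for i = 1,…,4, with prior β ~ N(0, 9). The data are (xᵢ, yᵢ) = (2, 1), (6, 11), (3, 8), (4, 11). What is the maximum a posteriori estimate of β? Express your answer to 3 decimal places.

log p(β | y) = −Σ(yᵢ − βxᵢ)²/(2·1) − β²/(2·9) + const.
Setting the derivative to zero: Σxᵢ(yᵢ − βxᵢ)/1 − β/9 = 0, so β = Σxᵢyᵢ / (Σxᵢ² + σ²/τ²).
Σxᵢyᵢ = 2·1 + 6·11 + 3·8 + 4·11 = 136; Σxᵢ² = 65; σ²/τ² = 1/9.
β̂_MAP = 136 / (65 + 1/9) = 136/(586/9) = 612/293 ≈ 2.089.

β̂_MAP = 2.089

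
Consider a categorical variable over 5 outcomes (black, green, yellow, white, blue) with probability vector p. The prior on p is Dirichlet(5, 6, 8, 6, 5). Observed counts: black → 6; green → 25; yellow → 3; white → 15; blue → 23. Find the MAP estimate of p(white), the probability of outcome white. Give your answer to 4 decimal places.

The posterior is Dirichlet(αᵢ + nᵢ) = Dirichlet(11, 31, 11, 21, 28).
For a Dirichlet(a₁,…,a_K) with all aᵢ > 1, the mode has j-th component (aⱼ − 1)/(Σaᵢ − K).
Here Σaᵢ = 102 and K = 5, so p(white) = (21 − 1)/(102 − 5) = 20/97 ≈ 0.2062.

MAP estimate of p(white) = 0.2062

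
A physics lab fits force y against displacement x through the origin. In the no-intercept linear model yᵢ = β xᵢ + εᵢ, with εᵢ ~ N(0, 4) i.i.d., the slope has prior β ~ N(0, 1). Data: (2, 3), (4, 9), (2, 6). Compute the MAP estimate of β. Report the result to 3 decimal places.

log p(β | y) = −Σ(yᵢ − βxᵢ)²/(2·4) − β²/(2·1) + const.
Setting the derivative to zero: Σxᵢ(yᵢ − βxᵢ)/4 − β/1 = 0, so β = Σxᵢyᵢ / (Σxᵢ² + σ²/τ²).
Σxᵢyᵢ = 2·3 + 4·9 + 2·6 = 54; Σxᵢ² = 24; σ²/τ² = 4.
β̂_MAP = 54 / (24 + 4) = 54/28 ≈ 1.929.

β̂_MAP = 1.929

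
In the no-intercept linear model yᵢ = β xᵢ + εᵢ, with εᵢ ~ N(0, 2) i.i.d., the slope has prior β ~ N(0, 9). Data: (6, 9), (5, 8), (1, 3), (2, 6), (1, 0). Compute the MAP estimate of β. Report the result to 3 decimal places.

log p(β | y) = −Σ(yᵢ − βxᵢ)²/(2·2) − β²/(2·9) + const.
Setting the derivative to zero: Σxᵢ(yᵢ − βxᵢ)/2 − β/9 = 0, so β = Σxᵢyᵢ / (Σxᵢ² + σ²/τ²).
Σxᵢyᵢ = 6·9 + 5·8 + 1·3 + 2·6 + 1·0 = 109; Σxᵢ² = 67; σ²/τ² = 2/9.
β̂_MAP = 109 / (67 + 2/9) = 109/(605/9) = 981/605 ≈ 1.621.

β̂_MAP = 1.621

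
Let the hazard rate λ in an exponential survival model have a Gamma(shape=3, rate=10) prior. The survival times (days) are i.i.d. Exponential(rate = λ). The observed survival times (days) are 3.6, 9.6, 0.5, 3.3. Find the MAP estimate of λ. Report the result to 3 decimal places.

λ̂_MAP = 0.222

The Exponential(rate=λ) likelihood is ∝ λ^n e^(−λΣtᵢ). Here n = 4 and Σtᵢ = 3.6 + 9.6 + 0.5 + 3.3 = 17.
Posterior ∝ λ^2e^(−10λ) · λ^4e^(−17λ) = λ^6e^(−27λ), i.e. Gamma(7, 27).
Mode = (a−1)/b = 6/27 ≈ 0.222.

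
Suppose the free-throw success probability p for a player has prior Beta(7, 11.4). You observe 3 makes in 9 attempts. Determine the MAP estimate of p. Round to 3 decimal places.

p̂_MAP = 0.354

Prior: Beta(7, 11.4).
Data: 3 successes in 9 trials. The binomial likelihood contributes p^3(1−p)^6, so the posterior is Beta(7+3, 11.4+6) = Beta(10, 17.4).
For Beta(a, b) with a, b > 1 the mode is (a−1)/(a+b−2) = 9/25.4 ≈ 0.354.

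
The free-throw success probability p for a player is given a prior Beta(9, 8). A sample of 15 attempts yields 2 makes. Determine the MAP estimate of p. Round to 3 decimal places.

Prior: Beta(9, 8).
Data: 2 successes in 15 trials. The binomial likelihood contributes p^2(1−p)^13, so the posterior is Beta(9+2, 8+13) = Beta(11, 21).
For Beta(a, b) with a, b > 1 the mode is (a−1)/(a+b−2) = 10/30 ≈ 0.333.

p̂_MAP = 0.333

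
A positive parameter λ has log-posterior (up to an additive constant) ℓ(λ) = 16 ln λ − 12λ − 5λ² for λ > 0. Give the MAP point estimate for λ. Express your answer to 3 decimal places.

ℓ'(λ) = 16/λ − 12 − 10λ. Setting this to zero and multiplying by λ: 10λ² + 12λ − 16 = 0.
λ = (−12 + √(12² + 4·10·16)) / (2·10) = (−12 + √784) / 20 = (−12 + 28)/20 = 4/5.
ℓ''(λ) = −16/λ² − 10 < 0, confirming a maximum.

λ̂_MAP = 0.800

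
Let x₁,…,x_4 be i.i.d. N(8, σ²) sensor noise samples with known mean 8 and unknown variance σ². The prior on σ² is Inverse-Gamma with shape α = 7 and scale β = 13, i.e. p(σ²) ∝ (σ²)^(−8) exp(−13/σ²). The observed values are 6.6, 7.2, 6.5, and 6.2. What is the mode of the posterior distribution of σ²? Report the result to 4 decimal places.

σ̂²_MAP = 1.7045

Sum of squared deviations about the known mean: SS = (6.6−8)² + (7.2−8)² + (6.5−8)² + (6.2−8)² = 8.09.
The Normal likelihood contributes (σ²)^(−n/2) exp(−SS/(2σ²)), so the posterior is Inverse-Gamma(α + n/2, β + SS/2) = Inverse-Gamma(9, 17.045).
The mode of Inverse-Gamma(a, b) is b/(a+1) = 17.045/10 ≈ 1.7045.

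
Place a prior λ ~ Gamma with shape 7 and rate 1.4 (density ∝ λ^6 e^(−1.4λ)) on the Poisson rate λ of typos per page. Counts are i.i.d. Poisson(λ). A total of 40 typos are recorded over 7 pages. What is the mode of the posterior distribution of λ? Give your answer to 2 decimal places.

λ̂_MAP = 5.48

Σxᵢ = 40, n = 7.
Posterior ∝ λ^6e^(−1.4λ) · λ^40e^(−7λ) = λ^46e^(−8.4λ), i.e. Gamma(shape=47, rate=8.4).
The mode of a Gamma(a, b) with a ≥ 1 (shape–rate) is (a−1)/b = 46/8.4 ≈ 5.48.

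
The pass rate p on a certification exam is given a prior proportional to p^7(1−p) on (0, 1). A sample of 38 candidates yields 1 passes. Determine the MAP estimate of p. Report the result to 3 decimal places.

p̂_MAP = 0.174

The prior density ∝ p^7(1−p)^1 is the kernel of Beta(8, 2).
Data: 1 success in 38 trials. The binomial likelihood contributes p(1−p)^37, so the posterior is Beta(8+1, 2+37) = Beta(9, 39).
For Beta(a, b) with a, b > 1 the mode is (a−1)/(a+b−2) = 8/46 ≈ 0.174.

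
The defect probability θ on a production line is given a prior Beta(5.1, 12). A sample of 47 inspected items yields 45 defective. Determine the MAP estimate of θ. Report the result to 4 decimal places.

Prior: Beta(5.1, 12).
Data: 45 successes in 47 trials. The binomial likelihood contributes θ^45(1−θ)^2, so the posterior is Beta(5.1+45, 12+2) = Beta(50.1, 14).
For Beta(a, b) with a, b > 1 the mode is (a−1)/(a+b−2) = 49.1/62.1 ≈ 0.7907.

θ̂_MAP = 0.7907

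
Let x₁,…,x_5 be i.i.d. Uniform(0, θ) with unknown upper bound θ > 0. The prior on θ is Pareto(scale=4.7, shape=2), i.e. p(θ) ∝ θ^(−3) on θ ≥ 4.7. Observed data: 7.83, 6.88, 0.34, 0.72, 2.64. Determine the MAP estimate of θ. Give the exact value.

The Uniform(0, θ) likelihood is θ^(−n) for θ ≥ max(xᵢ), zero otherwise. Here max(xᵢ) = 7.83.
Posterior ∝ θ^(−3) · θ^(−5) = θ^(−8) on θ ≥ max(4.7, 7.83) = 7.83.
This density is strictly decreasing in θ, so the posterior mode lies at the lower boundary of the support.

θ̂_MAP = 7.83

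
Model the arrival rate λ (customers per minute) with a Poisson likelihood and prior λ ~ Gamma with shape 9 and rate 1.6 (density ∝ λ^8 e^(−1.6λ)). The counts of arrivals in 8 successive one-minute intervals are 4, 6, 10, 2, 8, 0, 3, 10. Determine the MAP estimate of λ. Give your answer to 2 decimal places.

λ̂_MAP = 5.31

Σxᵢ = 4+6+10+2+8+0+3+10 = 43, with n = 8.
Posterior ∝ λ^8e^(−1.6λ) · λ^43e^(−8λ) = λ^51e^(−9.6λ), i.e. Gamma(shape=52, rate=9.6).
The mode of a Gamma(a, b) with a ≥ 1 (shape–rate) is (a−1)/b = 51/9.6 ≈ 5.31.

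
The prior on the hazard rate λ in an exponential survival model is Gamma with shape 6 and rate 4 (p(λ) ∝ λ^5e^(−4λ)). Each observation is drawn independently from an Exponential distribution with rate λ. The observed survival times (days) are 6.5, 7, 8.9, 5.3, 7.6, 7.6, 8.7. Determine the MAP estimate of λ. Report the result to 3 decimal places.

The Exponential(rate=λ) likelihood is ∝ λ^n e^(−λΣtᵢ). Here n = 7 and Σtᵢ = 6.5 + 7 + 8.9 + 5.3 + 7.6 + 7.6 + 8.7 = 51.6.
Posterior ∝ λ^5e^(−4λ) · λ^7e^(−51.6λ) = λ^12e^(−55.6λ), i.e. Gamma(13, 55.6).
Mode = (a−1)/b = 12/55.6 ≈ 0.216.

λ̂_MAP = 0.216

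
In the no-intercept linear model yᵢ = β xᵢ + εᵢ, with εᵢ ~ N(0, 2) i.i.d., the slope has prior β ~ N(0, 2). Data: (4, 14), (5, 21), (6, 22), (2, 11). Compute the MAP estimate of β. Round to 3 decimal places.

β̂_MAP = 3.841

log p(β | y) = −Σ(yᵢ − βxᵢ)²/(2·2) − β²/(2·2) + const.
Setting the derivative to zero: Σxᵢ(yᵢ − βxᵢ)/2 − β/2 = 0, so β = Σxᵢyᵢ / (Σxᵢ² + σ²/τ²).
Σxᵢyᵢ = 4·14 + 5·21 + 6·22 + 2·11 = 315; Σxᵢ² = 81; σ²/τ² = 1.
β̂_MAP = 315 / (81 + 1) = 315/82 ≈ 3.841.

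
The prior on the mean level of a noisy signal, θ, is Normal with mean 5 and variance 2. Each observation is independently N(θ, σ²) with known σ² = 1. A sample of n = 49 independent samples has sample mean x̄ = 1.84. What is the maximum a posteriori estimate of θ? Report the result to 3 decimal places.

θ̂_MAP = 1.872

n = 49, x̄ = 1.84.
For a Normal prior and Normal likelihood with known variance, the posterior is Normal; its mode equals its mean, the precision-weighted average.
Prior precision 1/σ₀² = 1/2 = 0.5; data precision n/σ² = 49/1 = 49.
θ̂ = (0.5·5 + 49·1.84) / (0.5 + 49) = 92.66/49.5 = 4633/2475 ≈ 1.872.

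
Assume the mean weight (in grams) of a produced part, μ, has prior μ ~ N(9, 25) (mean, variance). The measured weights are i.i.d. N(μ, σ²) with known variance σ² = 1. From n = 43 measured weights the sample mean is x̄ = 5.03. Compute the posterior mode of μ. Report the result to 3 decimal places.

n = 43, x̄ = 5.03.
For a Normal prior and Normal likelihood with known variance, the posterior is Normal; its mode equals its mean, the precision-weighted average.
Prior precision 1/σ₀² = 1/25 = 0.04; data precision n/σ² = 43/1 = 43.
μ̂ = (0.04·9 + 43·5.03) / (0.04 + 43) = 216.65/43.04 = 21665/4304 ≈ 5.034.

μ̂_MAP = 5.034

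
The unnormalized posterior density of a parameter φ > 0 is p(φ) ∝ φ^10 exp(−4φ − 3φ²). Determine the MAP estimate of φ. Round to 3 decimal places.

φ̂_MAP = 1.000

ℓ'(φ) = 10/φ − 4 − 6φ. Setting this to zero and multiplying by φ: 6φ² + 4φ − 10 = 0.
φ = (−4 + √(4² + 4·6·10)) / (2·6) = (−4 + √256) / 12 = (−4 + 16)/12 = 1.
ℓ''(φ) = −10/φ² − 6 < 0, confirming a maximum.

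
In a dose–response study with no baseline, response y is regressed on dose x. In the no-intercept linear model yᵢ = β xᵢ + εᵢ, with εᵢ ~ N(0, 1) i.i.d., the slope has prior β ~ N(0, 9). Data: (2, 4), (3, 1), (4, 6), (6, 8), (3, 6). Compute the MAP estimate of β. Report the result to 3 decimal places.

log p(β | y) = −Σ(yᵢ − βxᵢ)²/(2·1) − β²/(2·9) + const.
Setting the derivative to zero: Σxᵢ(yᵢ − βxᵢ)/1 − β/9 = 0, so β = Σxᵢyᵢ / (Σxᵢ² + σ²/τ²).
Σxᵢyᵢ = 2·4 + 3·1 + 4·6 + 6·8 + 3·6 = 101; Σxᵢ² = 74; σ²/τ² = 1/9.
β̂_MAP = 101 / (74 + 1/9) = 101/(667/9) = 909/667 ≈ 1.363.

β̂_MAP = 1.363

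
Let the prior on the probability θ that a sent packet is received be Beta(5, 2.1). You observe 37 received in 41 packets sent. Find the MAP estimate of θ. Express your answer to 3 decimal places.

θ̂_MAP = 0.889

Prior: Beta(5, 2.1).
Data: 37 successes in 41 trials. The binomial likelihood contributes θ^37(1−θ)^4, so the posterior is Beta(5+37, 2.1+4) = Beta(42, 6.1).
For Beta(a, b) with a, b > 1 the mode is (a−1)/(a+b−2) = 41/46.1 ≈ 0.889.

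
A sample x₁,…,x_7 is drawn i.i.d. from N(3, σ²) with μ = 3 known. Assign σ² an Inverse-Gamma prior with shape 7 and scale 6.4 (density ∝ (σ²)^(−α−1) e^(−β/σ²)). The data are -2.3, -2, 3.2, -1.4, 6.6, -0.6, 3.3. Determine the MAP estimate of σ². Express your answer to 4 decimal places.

Sum of squared deviations about the known mean: SS = (-2.3−3)² + (-2−3)² + (3.2−3)² + (-1.4−3)² + (6.6−3)² + (-0.6−3)² + (3.3−3)² = 98.5.
The Normal likelihood contributes (σ²)^(−n/2) exp(−SS/(2σ²)), so the posterior is Inverse-Gamma(α + n/2, β + SS/2) = Inverse-Gamma(10.5, 55.65).
The mode of Inverse-Gamma(a, b) is b/(a+1) = 55.65/11.5 ≈ 4.8391.

σ̂²_MAP = 4.8391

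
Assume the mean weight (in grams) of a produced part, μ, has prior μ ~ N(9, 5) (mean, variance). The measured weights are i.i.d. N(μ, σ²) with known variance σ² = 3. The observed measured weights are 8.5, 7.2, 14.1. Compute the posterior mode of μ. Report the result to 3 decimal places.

n = 3; x̄ = (8.5 + 7.2 + 14.1)/3 = 29.8/3 = 149/15 ≈ 9.9333.
For a Normal prior and Normal likelihood with known variance, the posterior is Normal; its mode equals its mean, the precision-weighted average.
Prior precision 1/σ₀² = 1/5 = 0.2; data precision n/σ² = 3/3 = 1.
μ̂ = (0.2·9 + 1·(149/15)) / (0.2 + 1) = (176/15)/1.2 = 88/9 ≈ 9.778.

μ̂_MAP = 9.778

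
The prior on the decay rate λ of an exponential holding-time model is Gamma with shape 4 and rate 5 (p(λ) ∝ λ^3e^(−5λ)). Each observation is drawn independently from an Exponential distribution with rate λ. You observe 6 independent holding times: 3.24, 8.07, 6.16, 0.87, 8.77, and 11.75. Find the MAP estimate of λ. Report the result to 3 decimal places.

λ̂_MAP = 0.205

The Exponential(rate=λ) likelihood is ∝ λ^n e^(−λΣtᵢ). Here n = 6 and Σtᵢ = 3.24 + 8.07 + 6.16 + 0.87 + 8.77 + 11.75 = 38.86.
Posterior ∝ λ^3e^(−5λ) · λ^6e^(−38.86λ) = λ^9e^(−43.86λ), i.e. Gamma(10, 43.86).
Mode = (a−1)/b = 9/43.86 ≈ 0.205.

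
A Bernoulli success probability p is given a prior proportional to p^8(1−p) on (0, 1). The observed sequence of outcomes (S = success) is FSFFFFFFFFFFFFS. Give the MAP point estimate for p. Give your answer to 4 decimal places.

p̂_MAP = 0.4167

The prior density ∝ p^8(1−p)^1 is the kernel of Beta(9, 2).
Data: 2 successes in 15 trials (from the sequence). The binomial likelihood contributes p^2(1−p)^13, so the posterior is Beta(9+2, 2+13) = Beta(11, 15).
For Beta(a, b) with a, b > 1 the mode is (a−1)/(a+b−2) = 10/24 ≈ 0.4167.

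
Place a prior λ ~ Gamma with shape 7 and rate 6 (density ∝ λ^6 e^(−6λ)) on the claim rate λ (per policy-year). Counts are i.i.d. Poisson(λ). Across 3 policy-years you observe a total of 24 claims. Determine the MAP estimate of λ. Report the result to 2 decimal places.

Σxᵢ = 24, n = 3.
Posterior ∝ λ^6e^(−6λ) · λ^24e^(−3λ) = λ^30e^(−9λ), i.e. Gamma(shape=31, rate=9).
The mode of a Gamma(a, b) with a ≥ 1 (shape–rate) is (a−1)/b = 30/9 ≈ 3.33.

λ̂_MAP = 3.33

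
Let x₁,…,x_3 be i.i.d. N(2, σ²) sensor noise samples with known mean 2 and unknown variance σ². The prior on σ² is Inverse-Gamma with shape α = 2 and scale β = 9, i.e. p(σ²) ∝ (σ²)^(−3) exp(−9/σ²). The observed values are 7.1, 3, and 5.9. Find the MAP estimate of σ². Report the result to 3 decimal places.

σ̂²_MAP = 6.691

Sum of squared deviations about the known mean: SS = (7.1−2)² + (3−2)² + (5.9−2)² = 42.22.
The Normal likelihood contributes (σ²)^(−n/2) exp(−SS/(2σ²)), so the posterior is Inverse-Gamma(α + n/2, β + SS/2) = Inverse-Gamma(3.5, 30.11).
The mode of Inverse-Gamma(a, b) is b/(a+1) = 30.11/4.5 ≈ 6.691.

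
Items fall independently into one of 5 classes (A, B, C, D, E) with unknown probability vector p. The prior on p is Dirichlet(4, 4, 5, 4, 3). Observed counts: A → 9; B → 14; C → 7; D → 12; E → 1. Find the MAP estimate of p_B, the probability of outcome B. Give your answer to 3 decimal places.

MAP estimate of p_B = 0.293

The posterior is Dirichlet(αᵢ + nᵢ) = Dirichlet(13, 18, 12, 16, 4).
For a Dirichlet(a₁,…,a_K) with all aᵢ > 1, the mode has j-th component (aⱼ − 1)/(Σaᵢ − K).
Here Σaᵢ = 63 and K = 5, so p_B = (18 − 1)/(63 − 5) = 17/58 ≈ 0.293.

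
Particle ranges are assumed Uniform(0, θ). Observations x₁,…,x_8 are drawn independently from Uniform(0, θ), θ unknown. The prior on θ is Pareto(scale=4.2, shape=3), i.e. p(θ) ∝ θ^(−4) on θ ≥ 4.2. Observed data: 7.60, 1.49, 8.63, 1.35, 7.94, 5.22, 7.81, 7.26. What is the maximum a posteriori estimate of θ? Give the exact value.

θ̂_MAP = 8.63

The Uniform(0, θ) likelihood is θ^(−n) for θ ≥ max(xᵢ), zero otherwise. Here max(xᵢ) = 8.63.
Posterior ∝ θ^(−4) · θ^(−8) = θ^(−12) on θ ≥ max(4.2, 8.63) = 8.63.
This density is strictly decreasing in θ, so the posterior mode lies at the lower boundary of the support.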